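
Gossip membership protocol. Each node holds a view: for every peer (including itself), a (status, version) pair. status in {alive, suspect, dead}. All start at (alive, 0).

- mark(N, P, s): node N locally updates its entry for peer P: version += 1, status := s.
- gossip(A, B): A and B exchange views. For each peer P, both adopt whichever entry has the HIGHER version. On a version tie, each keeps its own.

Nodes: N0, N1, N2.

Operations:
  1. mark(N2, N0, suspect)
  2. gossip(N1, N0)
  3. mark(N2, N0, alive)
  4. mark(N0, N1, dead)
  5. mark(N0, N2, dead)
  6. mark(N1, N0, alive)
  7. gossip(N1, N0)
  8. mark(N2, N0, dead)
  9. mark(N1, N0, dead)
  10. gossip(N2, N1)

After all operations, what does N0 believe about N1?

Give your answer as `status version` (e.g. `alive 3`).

Op 1: N2 marks N0=suspect -> (suspect,v1)
Op 2: gossip N1<->N0 -> N1.N0=(alive,v0) N1.N1=(alive,v0) N1.N2=(alive,v0) | N0.N0=(alive,v0) N0.N1=(alive,v0) N0.N2=(alive,v0)
Op 3: N2 marks N0=alive -> (alive,v2)
Op 4: N0 marks N1=dead -> (dead,v1)
Op 5: N0 marks N2=dead -> (dead,v1)
Op 6: N1 marks N0=alive -> (alive,v1)
Op 7: gossip N1<->N0 -> N1.N0=(alive,v1) N1.N1=(dead,v1) N1.N2=(dead,v1) | N0.N0=(alive,v1) N0.N1=(dead,v1) N0.N2=(dead,v1)
Op 8: N2 marks N0=dead -> (dead,v3)
Op 9: N1 marks N0=dead -> (dead,v2)
Op 10: gossip N2<->N1 -> N2.N0=(dead,v3) N2.N1=(dead,v1) N2.N2=(dead,v1) | N1.N0=(dead,v3) N1.N1=(dead,v1) N1.N2=(dead,v1)

Answer: dead 1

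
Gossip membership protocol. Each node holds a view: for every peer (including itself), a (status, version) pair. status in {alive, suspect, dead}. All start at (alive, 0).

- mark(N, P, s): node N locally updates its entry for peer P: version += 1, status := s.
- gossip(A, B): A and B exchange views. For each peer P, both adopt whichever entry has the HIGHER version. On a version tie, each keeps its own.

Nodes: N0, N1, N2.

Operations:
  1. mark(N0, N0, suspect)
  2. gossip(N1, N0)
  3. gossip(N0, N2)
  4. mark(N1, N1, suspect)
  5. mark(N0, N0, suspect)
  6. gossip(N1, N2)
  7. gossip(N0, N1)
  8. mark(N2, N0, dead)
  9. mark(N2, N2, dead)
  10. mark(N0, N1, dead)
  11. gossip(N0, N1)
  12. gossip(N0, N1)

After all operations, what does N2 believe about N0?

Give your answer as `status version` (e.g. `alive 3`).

Answer: dead 2

Derivation:
Op 1: N0 marks N0=suspect -> (suspect,v1)
Op 2: gossip N1<->N0 -> N1.N0=(suspect,v1) N1.N1=(alive,v0) N1.N2=(alive,v0) | N0.N0=(suspect,v1) N0.N1=(alive,v0) N0.N2=(alive,v0)
Op 3: gossip N0<->N2 -> N0.N0=(suspect,v1) N0.N1=(alive,v0) N0.N2=(alive,v0) | N2.N0=(suspect,v1) N2.N1=(alive,v0) N2.N2=(alive,v0)
Op 4: N1 marks N1=suspect -> (suspect,v1)
Op 5: N0 marks N0=suspect -> (suspect,v2)
Op 6: gossip N1<->N2 -> N1.N0=(suspect,v1) N1.N1=(suspect,v1) N1.N2=(alive,v0) | N2.N0=(suspect,v1) N2.N1=(suspect,v1) N2.N2=(alive,v0)
Op 7: gossip N0<->N1 -> N0.N0=(suspect,v2) N0.N1=(suspect,v1) N0.N2=(alive,v0) | N1.N0=(suspect,v2) N1.N1=(suspect,v1) N1.N2=(alive,v0)
Op 8: N2 marks N0=dead -> (dead,v2)
Op 9: N2 marks N2=dead -> (dead,v1)
Op 10: N0 marks N1=dead -> (dead,v2)
Op 11: gossip N0<->N1 -> N0.N0=(suspect,v2) N0.N1=(dead,v2) N0.N2=(alive,v0) | N1.N0=(suspect,v2) N1.N1=(dead,v2) N1.N2=(alive,v0)
Op 12: gossip N0<->N1 -> N0.N0=(suspect,v2) N0.N1=(dead,v2) N0.N2=(alive,v0) | N1.N0=(suspect,v2) N1.N1=(dead,v2) N1.N2=(alive,v0)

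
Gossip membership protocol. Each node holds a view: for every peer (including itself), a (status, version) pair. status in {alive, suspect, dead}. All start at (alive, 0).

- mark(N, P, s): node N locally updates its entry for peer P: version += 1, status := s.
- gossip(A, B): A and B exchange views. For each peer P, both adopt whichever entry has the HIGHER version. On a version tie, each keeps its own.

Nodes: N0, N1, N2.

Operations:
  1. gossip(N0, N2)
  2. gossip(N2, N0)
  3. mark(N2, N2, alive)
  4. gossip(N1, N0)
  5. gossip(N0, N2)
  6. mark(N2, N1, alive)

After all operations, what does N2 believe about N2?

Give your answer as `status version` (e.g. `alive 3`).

Answer: alive 1

Derivation:
Op 1: gossip N0<->N2 -> N0.N0=(alive,v0) N0.N1=(alive,v0) N0.N2=(alive,v0) | N2.N0=(alive,v0) N2.N1=(alive,v0) N2.N2=(alive,v0)
Op 2: gossip N2<->N0 -> N2.N0=(alive,v0) N2.N1=(alive,v0) N2.N2=(alive,v0) | N0.N0=(alive,v0) N0.N1=(alive,v0) N0.N2=(alive,v0)
Op 3: N2 marks N2=alive -> (alive,v1)
Op 4: gossip N1<->N0 -> N1.N0=(alive,v0) N1.N1=(alive,v0) N1.N2=(alive,v0) | N0.N0=(alive,v0) N0.N1=(alive,v0) N0.N2=(alive,v0)
Op 5: gossip N0<->N2 -> N0.N0=(alive,v0) N0.N1=(alive,v0) N0.N2=(alive,v1) | N2.N0=(alive,v0) N2.N1=(alive,v0) N2.N2=(alive,v1)
Op 6: N2 marks N1=alive -> (alive,v1)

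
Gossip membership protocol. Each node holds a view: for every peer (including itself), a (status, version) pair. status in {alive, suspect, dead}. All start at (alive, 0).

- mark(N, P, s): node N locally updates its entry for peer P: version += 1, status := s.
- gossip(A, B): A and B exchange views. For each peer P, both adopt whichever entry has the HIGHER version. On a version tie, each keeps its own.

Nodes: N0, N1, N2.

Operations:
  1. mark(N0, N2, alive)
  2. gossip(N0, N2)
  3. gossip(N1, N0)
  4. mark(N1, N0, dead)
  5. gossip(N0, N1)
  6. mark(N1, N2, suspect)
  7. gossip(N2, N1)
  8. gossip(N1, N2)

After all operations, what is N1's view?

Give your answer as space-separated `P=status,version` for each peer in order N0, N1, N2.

Op 1: N0 marks N2=alive -> (alive,v1)
Op 2: gossip N0<->N2 -> N0.N0=(alive,v0) N0.N1=(alive,v0) N0.N2=(alive,v1) | N2.N0=(alive,v0) N2.N1=(alive,v0) N2.N2=(alive,v1)
Op 3: gossip N1<->N0 -> N1.N0=(alive,v0) N1.N1=(alive,v0) N1.N2=(alive,v1) | N0.N0=(alive,v0) N0.N1=(alive,v0) N0.N2=(alive,v1)
Op 4: N1 marks N0=dead -> (dead,v1)
Op 5: gossip N0<->N1 -> N0.N0=(dead,v1) N0.N1=(alive,v0) N0.N2=(alive,v1) | N1.N0=(dead,v1) N1.N1=(alive,v0) N1.N2=(alive,v1)
Op 6: N1 marks N2=suspect -> (suspect,v2)
Op 7: gossip N2<->N1 -> N2.N0=(dead,v1) N2.N1=(alive,v0) N2.N2=(suspect,v2) | N1.N0=(dead,v1) N1.N1=(alive,v0) N1.N2=(suspect,v2)
Op 8: gossip N1<->N2 -> N1.N0=(dead,v1) N1.N1=(alive,v0) N1.N2=(suspect,v2) | N2.N0=(dead,v1) N2.N1=(alive,v0) N2.N2=(suspect,v2)

Answer: N0=dead,1 N1=alive,0 N2=suspect,2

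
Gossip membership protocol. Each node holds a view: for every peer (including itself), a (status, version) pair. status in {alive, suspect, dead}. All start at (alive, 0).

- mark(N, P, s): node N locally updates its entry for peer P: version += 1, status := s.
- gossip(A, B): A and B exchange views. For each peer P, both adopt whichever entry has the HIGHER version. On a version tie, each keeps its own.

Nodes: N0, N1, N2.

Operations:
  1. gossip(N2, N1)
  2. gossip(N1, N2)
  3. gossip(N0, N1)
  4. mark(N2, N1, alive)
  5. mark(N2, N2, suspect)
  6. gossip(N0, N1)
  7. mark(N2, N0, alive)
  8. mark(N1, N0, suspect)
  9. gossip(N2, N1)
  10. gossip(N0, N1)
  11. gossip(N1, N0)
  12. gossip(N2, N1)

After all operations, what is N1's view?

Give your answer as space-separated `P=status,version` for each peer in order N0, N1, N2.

Answer: N0=suspect,1 N1=alive,1 N2=suspect,1

Derivation:
Op 1: gossip N2<->N1 -> N2.N0=(alive,v0) N2.N1=(alive,v0) N2.N2=(alive,v0) | N1.N0=(alive,v0) N1.N1=(alive,v0) N1.N2=(alive,v0)
Op 2: gossip N1<->N2 -> N1.N0=(alive,v0) N1.N1=(alive,v0) N1.N2=(alive,v0) | N2.N0=(alive,v0) N2.N1=(alive,v0) N2.N2=(alive,v0)
Op 3: gossip N0<->N1 -> N0.N0=(alive,v0) N0.N1=(alive,v0) N0.N2=(alive,v0) | N1.N0=(alive,v0) N1.N1=(alive,v0) N1.N2=(alive,v0)
Op 4: N2 marks N1=alive -> (alive,v1)
Op 5: N2 marks N2=suspect -> (suspect,v1)
Op 6: gossip N0<->N1 -> N0.N0=(alive,v0) N0.N1=(alive,v0) N0.N2=(alive,v0) | N1.N0=(alive,v0) N1.N1=(alive,v0) N1.N2=(alive,v0)
Op 7: N2 marks N0=alive -> (alive,v1)
Op 8: N1 marks N0=suspect -> (suspect,v1)
Op 9: gossip N2<->N1 -> N2.N0=(alive,v1) N2.N1=(alive,v1) N2.N2=(suspect,v1) | N1.N0=(suspect,v1) N1.N1=(alive,v1) N1.N2=(suspect,v1)
Op 10: gossip N0<->N1 -> N0.N0=(suspect,v1) N0.N1=(alive,v1) N0.N2=(suspect,v1) | N1.N0=(suspect,v1) N1.N1=(alive,v1) N1.N2=(suspect,v1)
Op 11: gossip N1<->N0 -> N1.N0=(suspect,v1) N1.N1=(alive,v1) N1.N2=(suspect,v1) | N0.N0=(suspect,v1) N0.N1=(alive,v1) N0.N2=(suspect,v1)
Op 12: gossip N2<->N1 -> N2.N0=(alive,v1) N2.N1=(alive,v1) N2.N2=(suspect,v1) | N1.N0=(suspect,v1) N1.N1=(alive,v1) N1.N2=(suspect,v1)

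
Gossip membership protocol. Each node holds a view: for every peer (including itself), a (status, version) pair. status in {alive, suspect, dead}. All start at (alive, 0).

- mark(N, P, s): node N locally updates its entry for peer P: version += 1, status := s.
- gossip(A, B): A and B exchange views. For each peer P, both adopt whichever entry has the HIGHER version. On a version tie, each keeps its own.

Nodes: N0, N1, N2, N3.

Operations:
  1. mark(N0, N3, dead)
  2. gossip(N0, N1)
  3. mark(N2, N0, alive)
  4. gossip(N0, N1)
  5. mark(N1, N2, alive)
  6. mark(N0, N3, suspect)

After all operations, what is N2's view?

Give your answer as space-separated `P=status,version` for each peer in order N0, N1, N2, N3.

Answer: N0=alive,1 N1=alive,0 N2=alive,0 N3=alive,0

Derivation:
Op 1: N0 marks N3=dead -> (dead,v1)
Op 2: gossip N0<->N1 -> N0.N0=(alive,v0) N0.N1=(alive,v0) N0.N2=(alive,v0) N0.N3=(dead,v1) | N1.N0=(alive,v0) N1.N1=(alive,v0) N1.N2=(alive,v0) N1.N3=(dead,v1)
Op 3: N2 marks N0=alive -> (alive,v1)
Op 4: gossip N0<->N1 -> N0.N0=(alive,v0) N0.N1=(alive,v0) N0.N2=(alive,v0) N0.N3=(dead,v1) | N1.N0=(alive,v0) N1.N1=(alive,v0) N1.N2=(alive,v0) N1.N3=(dead,v1)
Op 5: N1 marks N2=alive -> (alive,v1)
Op 6: N0 marks N3=suspect -> (suspect,v2)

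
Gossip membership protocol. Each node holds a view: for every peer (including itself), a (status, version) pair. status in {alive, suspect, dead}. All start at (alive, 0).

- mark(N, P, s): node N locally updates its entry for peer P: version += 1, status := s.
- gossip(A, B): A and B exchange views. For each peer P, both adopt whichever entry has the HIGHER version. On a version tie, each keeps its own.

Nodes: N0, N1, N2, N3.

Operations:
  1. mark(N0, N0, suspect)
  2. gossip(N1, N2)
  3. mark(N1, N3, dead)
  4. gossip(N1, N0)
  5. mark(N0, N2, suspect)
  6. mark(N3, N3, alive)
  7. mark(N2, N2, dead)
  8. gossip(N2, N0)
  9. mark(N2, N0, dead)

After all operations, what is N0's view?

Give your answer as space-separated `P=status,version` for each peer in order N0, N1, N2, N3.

Op 1: N0 marks N0=suspect -> (suspect,v1)
Op 2: gossip N1<->N2 -> N1.N0=(alive,v0) N1.N1=(alive,v0) N1.N2=(alive,v0) N1.N3=(alive,v0) | N2.N0=(alive,v0) N2.N1=(alive,v0) N2.N2=(alive,v0) N2.N3=(alive,v0)
Op 3: N1 marks N3=dead -> (dead,v1)
Op 4: gossip N1<->N0 -> N1.N0=(suspect,v1) N1.N1=(alive,v0) N1.N2=(alive,v0) N1.N3=(dead,v1) | N0.N0=(suspect,v1) N0.N1=(alive,v0) N0.N2=(alive,v0) N0.N3=(dead,v1)
Op 5: N0 marks N2=suspect -> (suspect,v1)
Op 6: N3 marks N3=alive -> (alive,v1)
Op 7: N2 marks N2=dead -> (dead,v1)
Op 8: gossip N2<->N0 -> N2.N0=(suspect,v1) N2.N1=(alive,v0) N2.N2=(dead,v1) N2.N3=(dead,v1) | N0.N0=(suspect,v1) N0.N1=(alive,v0) N0.N2=(suspect,v1) N0.N3=(dead,v1)
Op 9: N2 marks N0=dead -> (dead,v2)

Answer: N0=suspect,1 N1=alive,0 N2=suspect,1 N3=dead,1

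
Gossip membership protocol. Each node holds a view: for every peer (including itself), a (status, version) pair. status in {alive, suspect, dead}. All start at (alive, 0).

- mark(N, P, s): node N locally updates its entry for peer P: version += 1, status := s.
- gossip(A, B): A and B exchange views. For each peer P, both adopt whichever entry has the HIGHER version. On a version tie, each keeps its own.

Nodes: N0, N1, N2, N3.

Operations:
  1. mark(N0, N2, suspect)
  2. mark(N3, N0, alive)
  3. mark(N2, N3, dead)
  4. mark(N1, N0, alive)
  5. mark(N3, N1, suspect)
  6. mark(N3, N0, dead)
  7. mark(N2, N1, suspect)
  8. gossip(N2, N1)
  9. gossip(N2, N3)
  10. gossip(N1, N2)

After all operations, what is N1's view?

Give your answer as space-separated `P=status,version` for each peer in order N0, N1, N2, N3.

Answer: N0=dead,2 N1=suspect,1 N2=alive,0 N3=dead,1

Derivation:
Op 1: N0 marks N2=suspect -> (suspect,v1)
Op 2: N3 marks N0=alive -> (alive,v1)
Op 3: N2 marks N3=dead -> (dead,v1)
Op 4: N1 marks N0=alive -> (alive,v1)
Op 5: N3 marks N1=suspect -> (suspect,v1)
Op 6: N3 marks N0=dead -> (dead,v2)
Op 7: N2 marks N1=suspect -> (suspect,v1)
Op 8: gossip N2<->N1 -> N2.N0=(alive,v1) N2.N1=(suspect,v1) N2.N2=(alive,v0) N2.N3=(dead,v1) | N1.N0=(alive,v1) N1.N1=(suspect,v1) N1.N2=(alive,v0) N1.N3=(dead,v1)
Op 9: gossip N2<->N3 -> N2.N0=(dead,v2) N2.N1=(suspect,v1) N2.N2=(alive,v0) N2.N3=(dead,v1) | N3.N0=(dead,v2) N3.N1=(suspect,v1) N3.N2=(alive,v0) N3.N3=(dead,v1)
Op 10: gossip N1<->N2 -> N1.N0=(dead,v2) N1.N1=(suspect,v1) N1.N2=(alive,v0) N1.N3=(dead,v1) | N2.N0=(dead,v2) N2.N1=(suspect,v1) N2.N2=(alive,v0) N2.N3=(dead,v1)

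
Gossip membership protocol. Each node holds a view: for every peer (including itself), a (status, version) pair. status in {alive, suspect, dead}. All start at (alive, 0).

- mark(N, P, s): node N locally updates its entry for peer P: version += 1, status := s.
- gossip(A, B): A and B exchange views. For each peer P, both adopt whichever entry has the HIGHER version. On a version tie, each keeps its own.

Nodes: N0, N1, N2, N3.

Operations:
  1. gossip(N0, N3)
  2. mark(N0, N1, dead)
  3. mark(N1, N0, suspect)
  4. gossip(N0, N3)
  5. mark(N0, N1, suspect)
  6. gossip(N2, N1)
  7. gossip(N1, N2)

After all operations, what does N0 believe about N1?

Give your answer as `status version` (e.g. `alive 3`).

Answer: suspect 2

Derivation:
Op 1: gossip N0<->N3 -> N0.N0=(alive,v0) N0.N1=(alive,v0) N0.N2=(alive,v0) N0.N3=(alive,v0) | N3.N0=(alive,v0) N3.N1=(alive,v0) N3.N2=(alive,v0) N3.N3=(alive,v0)
Op 2: N0 marks N1=dead -> (dead,v1)
Op 3: N1 marks N0=suspect -> (suspect,v1)
Op 4: gossip N0<->N3 -> N0.N0=(alive,v0) N0.N1=(dead,v1) N0.N2=(alive,v0) N0.N3=(alive,v0) | N3.N0=(alive,v0) N3.N1=(dead,v1) N3.N2=(alive,v0) N3.N3=(alive,v0)
Op 5: N0 marks N1=suspect -> (suspect,v2)
Op 6: gossip N2<->N1 -> N2.N0=(suspect,v1) N2.N1=(alive,v0) N2.N2=(alive,v0) N2.N3=(alive,v0) | N1.N0=(suspect,v1) N1.N1=(alive,v0) N1.N2=(alive,v0) N1.N3=(alive,v0)
Op 7: gossip N1<->N2 -> N1.N0=(suspect,v1) N1.N1=(alive,v0) N1.N2=(alive,v0) N1.N3=(alive,v0) | N2.N0=(suspect,v1) N2.N1=(alive,v0) N2.N2=(alive,v0) N2.N3=(alive,v0)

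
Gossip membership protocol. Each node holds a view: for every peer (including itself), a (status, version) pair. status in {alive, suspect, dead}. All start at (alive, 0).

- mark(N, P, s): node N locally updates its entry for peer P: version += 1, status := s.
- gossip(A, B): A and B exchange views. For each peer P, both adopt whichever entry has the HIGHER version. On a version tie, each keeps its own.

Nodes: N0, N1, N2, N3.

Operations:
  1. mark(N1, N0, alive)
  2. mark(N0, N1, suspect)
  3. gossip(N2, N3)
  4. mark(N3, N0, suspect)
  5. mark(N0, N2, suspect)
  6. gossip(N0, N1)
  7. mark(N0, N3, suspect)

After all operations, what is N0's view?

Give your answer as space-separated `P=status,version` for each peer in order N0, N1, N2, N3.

Answer: N0=alive,1 N1=suspect,1 N2=suspect,1 N3=suspect,1

Derivation:
Op 1: N1 marks N0=alive -> (alive,v1)
Op 2: N0 marks N1=suspect -> (suspect,v1)
Op 3: gossip N2<->N3 -> N2.N0=(alive,v0) N2.N1=(alive,v0) N2.N2=(alive,v0) N2.N3=(alive,v0) | N3.N0=(alive,v0) N3.N1=(alive,v0) N3.N2=(alive,v0) N3.N3=(alive,v0)
Op 4: N3 marks N0=suspect -> (suspect,v1)
Op 5: N0 marks N2=suspect -> (suspect,v1)
Op 6: gossip N0<->N1 -> N0.N0=(alive,v1) N0.N1=(suspect,v1) N0.N2=(suspect,v1) N0.N3=(alive,v0) | N1.N0=(alive,v1) N1.N1=(suspect,v1) N1.N2=(suspect,v1) N1.N3=(alive,v0)
Op 7: N0 marks N3=suspect -> (suspect,v1)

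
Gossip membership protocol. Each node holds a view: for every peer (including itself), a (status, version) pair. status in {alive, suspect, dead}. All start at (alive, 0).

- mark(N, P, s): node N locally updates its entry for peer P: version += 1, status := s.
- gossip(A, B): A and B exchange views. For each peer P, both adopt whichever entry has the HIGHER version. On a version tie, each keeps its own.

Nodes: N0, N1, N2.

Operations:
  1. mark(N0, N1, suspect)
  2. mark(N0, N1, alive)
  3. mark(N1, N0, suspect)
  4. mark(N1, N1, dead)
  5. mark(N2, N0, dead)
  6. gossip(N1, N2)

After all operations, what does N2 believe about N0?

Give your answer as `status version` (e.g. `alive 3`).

Op 1: N0 marks N1=suspect -> (suspect,v1)
Op 2: N0 marks N1=alive -> (alive,v2)
Op 3: N1 marks N0=suspect -> (suspect,v1)
Op 4: N1 marks N1=dead -> (dead,v1)
Op 5: N2 marks N0=dead -> (dead,v1)
Op 6: gossip N1<->N2 -> N1.N0=(suspect,v1) N1.N1=(dead,v1) N1.N2=(alive,v0) | N2.N0=(dead,v1) N2.N1=(dead,v1) N2.N2=(alive,v0)

Answer: dead 1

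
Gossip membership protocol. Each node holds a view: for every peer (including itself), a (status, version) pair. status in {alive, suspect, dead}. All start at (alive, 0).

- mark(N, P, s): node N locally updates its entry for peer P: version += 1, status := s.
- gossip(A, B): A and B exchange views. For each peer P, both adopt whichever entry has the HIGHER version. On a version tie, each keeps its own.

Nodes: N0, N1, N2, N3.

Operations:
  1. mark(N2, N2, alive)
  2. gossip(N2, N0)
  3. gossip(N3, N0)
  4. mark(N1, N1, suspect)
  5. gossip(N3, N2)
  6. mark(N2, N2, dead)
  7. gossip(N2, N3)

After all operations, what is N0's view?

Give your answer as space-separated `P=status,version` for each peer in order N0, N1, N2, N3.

Op 1: N2 marks N2=alive -> (alive,v1)
Op 2: gossip N2<->N0 -> N2.N0=(alive,v0) N2.N1=(alive,v0) N2.N2=(alive,v1) N2.N3=(alive,v0) | N0.N0=(alive,v0) N0.N1=(alive,v0) N0.N2=(alive,v1) N0.N3=(alive,v0)
Op 3: gossip N3<->N0 -> N3.N0=(alive,v0) N3.N1=(alive,v0) N3.N2=(alive,v1) N3.N3=(alive,v0) | N0.N0=(alive,v0) N0.N1=(alive,v0) N0.N2=(alive,v1) N0.N3=(alive,v0)
Op 4: N1 marks N1=suspect -> (suspect,v1)
Op 5: gossip N3<->N2 -> N3.N0=(alive,v0) N3.N1=(alive,v0) N3.N2=(alive,v1) N3.N3=(alive,v0) | N2.N0=(alive,v0) N2.N1=(alive,v0) N2.N2=(alive,v1) N2.N3=(alive,v0)
Op 6: N2 marks N2=dead -> (dead,v2)
Op 7: gossip N2<->N3 -> N2.N0=(alive,v0) N2.N1=(alive,v0) N2.N2=(dead,v2) N2.N3=(alive,v0) | N3.N0=(alive,v0) N3.N1=(alive,v0) N3.N2=(dead,v2) N3.N3=(alive,v0)

Answer: N0=alive,0 N1=alive,0 N2=alive,1 N3=alive,0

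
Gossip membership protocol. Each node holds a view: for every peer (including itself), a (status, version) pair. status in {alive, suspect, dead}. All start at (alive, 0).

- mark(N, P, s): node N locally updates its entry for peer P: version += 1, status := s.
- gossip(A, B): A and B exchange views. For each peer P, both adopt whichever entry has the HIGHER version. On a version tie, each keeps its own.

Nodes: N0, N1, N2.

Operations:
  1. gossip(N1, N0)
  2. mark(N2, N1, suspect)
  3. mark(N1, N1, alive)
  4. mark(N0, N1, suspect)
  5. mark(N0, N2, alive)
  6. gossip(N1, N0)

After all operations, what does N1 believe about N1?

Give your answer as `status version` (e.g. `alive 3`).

Op 1: gossip N1<->N0 -> N1.N0=(alive,v0) N1.N1=(alive,v0) N1.N2=(alive,v0) | N0.N0=(alive,v0) N0.N1=(alive,v0) N0.N2=(alive,v0)
Op 2: N2 marks N1=suspect -> (suspect,v1)
Op 3: N1 marks N1=alive -> (alive,v1)
Op 4: N0 marks N1=suspect -> (suspect,v1)
Op 5: N0 marks N2=alive -> (alive,v1)
Op 6: gossip N1<->N0 -> N1.N0=(alive,v0) N1.N1=(alive,v1) N1.N2=(alive,v1) | N0.N0=(alive,v0) N0.N1=(suspect,v1) N0.N2=(alive,v1)

Answer: alive 1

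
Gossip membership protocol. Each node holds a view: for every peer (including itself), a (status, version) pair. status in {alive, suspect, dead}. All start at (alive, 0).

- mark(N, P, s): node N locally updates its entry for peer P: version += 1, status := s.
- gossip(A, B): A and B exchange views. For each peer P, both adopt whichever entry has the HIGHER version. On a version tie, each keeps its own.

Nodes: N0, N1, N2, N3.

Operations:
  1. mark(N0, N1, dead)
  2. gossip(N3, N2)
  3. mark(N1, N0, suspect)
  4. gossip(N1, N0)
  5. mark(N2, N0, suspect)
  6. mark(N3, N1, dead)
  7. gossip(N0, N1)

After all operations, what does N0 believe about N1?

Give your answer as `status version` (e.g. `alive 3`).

Op 1: N0 marks N1=dead -> (dead,v1)
Op 2: gossip N3<->N2 -> N3.N0=(alive,v0) N3.N1=(alive,v0) N3.N2=(alive,v0) N3.N3=(alive,v0) | N2.N0=(alive,v0) N2.N1=(alive,v0) N2.N2=(alive,v0) N2.N3=(alive,v0)
Op 3: N1 marks N0=suspect -> (suspect,v1)
Op 4: gossip N1<->N0 -> N1.N0=(suspect,v1) N1.N1=(dead,v1) N1.N2=(alive,v0) N1.N3=(alive,v0) | N0.N0=(suspect,v1) N0.N1=(dead,v1) N0.N2=(alive,v0) N0.N3=(alive,v0)
Op 5: N2 marks N0=suspect -> (suspect,v1)
Op 6: N3 marks N1=dead -> (dead,v1)
Op 7: gossip N0<->N1 -> N0.N0=(suspect,v1) N0.N1=(dead,v1) N0.N2=(alive,v0) N0.N3=(alive,v0) | N1.N0=(suspect,v1) N1.N1=(dead,v1) N1.N2=(alive,v0) N1.N3=(alive,v0)

Answer: dead 1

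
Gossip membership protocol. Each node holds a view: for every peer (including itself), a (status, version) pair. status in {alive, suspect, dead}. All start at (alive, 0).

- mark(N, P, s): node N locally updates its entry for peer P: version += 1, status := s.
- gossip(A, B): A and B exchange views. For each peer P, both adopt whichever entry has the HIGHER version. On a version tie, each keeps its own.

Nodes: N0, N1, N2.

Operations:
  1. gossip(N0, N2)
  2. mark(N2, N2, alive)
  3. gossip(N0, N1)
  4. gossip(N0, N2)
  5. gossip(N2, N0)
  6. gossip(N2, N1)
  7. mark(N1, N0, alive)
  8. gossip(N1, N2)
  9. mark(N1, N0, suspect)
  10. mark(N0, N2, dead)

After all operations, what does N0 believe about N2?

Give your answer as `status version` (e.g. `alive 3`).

Op 1: gossip N0<->N2 -> N0.N0=(alive,v0) N0.N1=(alive,v0) N0.N2=(alive,v0) | N2.N0=(alive,v0) N2.N1=(alive,v0) N2.N2=(alive,v0)
Op 2: N2 marks N2=alive -> (alive,v1)
Op 3: gossip N0<->N1 -> N0.N0=(alive,v0) N0.N1=(alive,v0) N0.N2=(alive,v0) | N1.N0=(alive,v0) N1.N1=(alive,v0) N1.N2=(alive,v0)
Op 4: gossip N0<->N2 -> N0.N0=(alive,v0) N0.N1=(alive,v0) N0.N2=(alive,v1) | N2.N0=(alive,v0) N2.N1=(alive,v0) N2.N2=(alive,v1)
Op 5: gossip N2<->N0 -> N2.N0=(alive,v0) N2.N1=(alive,v0) N2.N2=(alive,v1) | N0.N0=(alive,v0) N0.N1=(alive,v0) N0.N2=(alive,v1)
Op 6: gossip N2<->N1 -> N2.N0=(alive,v0) N2.N1=(alive,v0) N2.N2=(alive,v1) | N1.N0=(alive,v0) N1.N1=(alive,v0) N1.N2=(alive,v1)
Op 7: N1 marks N0=alive -> (alive,v1)
Op 8: gossip N1<->N2 -> N1.N0=(alive,v1) N1.N1=(alive,v0) N1.N2=(alive,v1) | N2.N0=(alive,v1) N2.N1=(alive,v0) N2.N2=(alive,v1)
Op 9: N1 marks N0=suspect -> (suspect,v2)
Op 10: N0 marks N2=dead -> (dead,v2)

Answer: dead 2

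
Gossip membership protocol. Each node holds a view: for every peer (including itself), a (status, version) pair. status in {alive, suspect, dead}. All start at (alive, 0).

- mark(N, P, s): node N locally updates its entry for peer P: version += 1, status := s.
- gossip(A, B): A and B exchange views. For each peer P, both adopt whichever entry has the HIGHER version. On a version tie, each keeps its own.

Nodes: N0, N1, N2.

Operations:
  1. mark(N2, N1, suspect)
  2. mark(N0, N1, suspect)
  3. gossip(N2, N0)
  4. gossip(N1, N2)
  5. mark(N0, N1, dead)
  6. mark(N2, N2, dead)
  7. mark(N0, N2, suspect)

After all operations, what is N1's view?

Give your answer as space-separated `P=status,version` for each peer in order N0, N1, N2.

Answer: N0=alive,0 N1=suspect,1 N2=alive,0

Derivation:
Op 1: N2 marks N1=suspect -> (suspect,v1)
Op 2: N0 marks N1=suspect -> (suspect,v1)
Op 3: gossip N2<->N0 -> N2.N0=(alive,v0) N2.N1=(suspect,v1) N2.N2=(alive,v0) | N0.N0=(alive,v0) N0.N1=(suspect,v1) N0.N2=(alive,v0)
Op 4: gossip N1<->N2 -> N1.N0=(alive,v0) N1.N1=(suspect,v1) N1.N2=(alive,v0) | N2.N0=(alive,v0) N2.N1=(suspect,v1) N2.N2=(alive,v0)
Op 5: N0 marks N1=dead -> (dead,v2)
Op 6: N2 marks N2=dead -> (dead,v1)
Op 7: N0 marks N2=suspect -> (suspect,v1)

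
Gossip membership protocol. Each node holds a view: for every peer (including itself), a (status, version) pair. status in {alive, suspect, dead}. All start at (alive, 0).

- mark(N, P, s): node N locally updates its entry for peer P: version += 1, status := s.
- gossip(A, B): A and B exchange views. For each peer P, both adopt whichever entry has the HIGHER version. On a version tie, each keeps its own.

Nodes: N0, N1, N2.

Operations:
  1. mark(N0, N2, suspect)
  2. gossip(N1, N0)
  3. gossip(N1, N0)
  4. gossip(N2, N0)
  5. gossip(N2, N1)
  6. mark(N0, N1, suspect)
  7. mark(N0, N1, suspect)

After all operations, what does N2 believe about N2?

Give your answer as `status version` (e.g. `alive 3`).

Op 1: N0 marks N2=suspect -> (suspect,v1)
Op 2: gossip N1<->N0 -> N1.N0=(alive,v0) N1.N1=(alive,v0) N1.N2=(suspect,v1) | N0.N0=(alive,v0) N0.N1=(alive,v0) N0.N2=(suspect,v1)
Op 3: gossip N1<->N0 -> N1.N0=(alive,v0) N1.N1=(alive,v0) N1.N2=(suspect,v1) | N0.N0=(alive,v0) N0.N1=(alive,v0) N0.N2=(suspect,v1)
Op 4: gossip N2<->N0 -> N2.N0=(alive,v0) N2.N1=(alive,v0) N2.N2=(suspect,v1) | N0.N0=(alive,v0) N0.N1=(alive,v0) N0.N2=(suspect,v1)
Op 5: gossip N2<->N1 -> N2.N0=(alive,v0) N2.N1=(alive,v0) N2.N2=(suspect,v1) | N1.N0=(alive,v0) N1.N1=(alive,v0) N1.N2=(suspect,v1)
Op 6: N0 marks N1=suspect -> (suspect,v1)
Op 7: N0 marks N1=suspect -> (suspect,v2)

Answer: suspect 1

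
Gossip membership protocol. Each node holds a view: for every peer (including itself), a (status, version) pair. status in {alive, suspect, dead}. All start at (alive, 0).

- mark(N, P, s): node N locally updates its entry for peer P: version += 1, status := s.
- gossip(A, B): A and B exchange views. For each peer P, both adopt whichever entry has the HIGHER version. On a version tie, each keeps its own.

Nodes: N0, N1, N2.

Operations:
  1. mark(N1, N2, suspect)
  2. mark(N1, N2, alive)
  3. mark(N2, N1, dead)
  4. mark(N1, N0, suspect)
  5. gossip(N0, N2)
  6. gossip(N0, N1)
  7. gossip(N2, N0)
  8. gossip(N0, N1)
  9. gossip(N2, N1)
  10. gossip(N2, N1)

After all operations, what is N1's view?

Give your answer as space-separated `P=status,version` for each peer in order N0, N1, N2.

Op 1: N1 marks N2=suspect -> (suspect,v1)
Op 2: N1 marks N2=alive -> (alive,v2)
Op 3: N2 marks N1=dead -> (dead,v1)
Op 4: N1 marks N0=suspect -> (suspect,v1)
Op 5: gossip N0<->N2 -> N0.N0=(alive,v0) N0.N1=(dead,v1) N0.N2=(alive,v0) | N2.N0=(alive,v0) N2.N1=(dead,v1) N2.N2=(alive,v0)
Op 6: gossip N0<->N1 -> N0.N0=(suspect,v1) N0.N1=(dead,v1) N0.N2=(alive,v2) | N1.N0=(suspect,v1) N1.N1=(dead,v1) N1.N2=(alive,v2)
Op 7: gossip N2<->N0 -> N2.N0=(suspect,v1) N2.N1=(dead,v1) N2.N2=(alive,v2) | N0.N0=(suspect,v1) N0.N1=(dead,v1) N0.N2=(alive,v2)
Op 8: gossip N0<->N1 -> N0.N0=(suspect,v1) N0.N1=(dead,v1) N0.N2=(alive,v2) | N1.N0=(suspect,v1) N1.N1=(dead,v1) N1.N2=(alive,v2)
Op 9: gossip N2<->N1 -> N2.N0=(suspect,v1) N2.N1=(dead,v1) N2.N2=(alive,v2) | N1.N0=(suspect,v1) N1.N1=(dead,v1) N1.N2=(alive,v2)
Op 10: gossip N2<->N1 -> N2.N0=(suspect,v1) N2.N1=(dead,v1) N2.N2=(alive,v2) | N1.N0=(suspect,v1) N1.N1=(dead,v1) N1.N2=(alive,v2)

Answer: N0=suspect,1 N1=dead,1 N2=alive,2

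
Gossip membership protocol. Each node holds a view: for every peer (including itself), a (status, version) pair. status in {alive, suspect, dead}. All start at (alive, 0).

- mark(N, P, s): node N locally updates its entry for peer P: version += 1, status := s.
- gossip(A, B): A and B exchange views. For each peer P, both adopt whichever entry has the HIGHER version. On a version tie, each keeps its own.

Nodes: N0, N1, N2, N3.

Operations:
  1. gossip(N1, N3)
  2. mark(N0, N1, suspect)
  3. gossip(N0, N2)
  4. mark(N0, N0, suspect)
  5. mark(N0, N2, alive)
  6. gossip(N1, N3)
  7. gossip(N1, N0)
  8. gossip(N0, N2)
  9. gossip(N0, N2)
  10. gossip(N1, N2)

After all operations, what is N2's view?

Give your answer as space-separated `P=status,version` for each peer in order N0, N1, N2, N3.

Answer: N0=suspect,1 N1=suspect,1 N2=alive,1 N3=alive,0

Derivation:
Op 1: gossip N1<->N3 -> N1.N0=(alive,v0) N1.N1=(alive,v0) N1.N2=(alive,v0) N1.N3=(alive,v0) | N3.N0=(alive,v0) N3.N1=(alive,v0) N3.N2=(alive,v0) N3.N3=(alive,v0)
Op 2: N0 marks N1=suspect -> (suspect,v1)
Op 3: gossip N0<->N2 -> N0.N0=(alive,v0) N0.N1=(suspect,v1) N0.N2=(alive,v0) N0.N3=(alive,v0) | N2.N0=(alive,v0) N2.N1=(suspect,v1) N2.N2=(alive,v0) N2.N3=(alive,v0)
Op 4: N0 marks N0=suspect -> (suspect,v1)
Op 5: N0 marks N2=alive -> (alive,v1)
Op 6: gossip N1<->N3 -> N1.N0=(alive,v0) N1.N1=(alive,v0) N1.N2=(alive,v0) N1.N3=(alive,v0) | N3.N0=(alive,v0) N3.N1=(alive,v0) N3.N2=(alive,v0) N3.N3=(alive,v0)
Op 7: gossip N1<->N0 -> N1.N0=(suspect,v1) N1.N1=(suspect,v1) N1.N2=(alive,v1) N1.N3=(alive,v0) | N0.N0=(suspect,v1) N0.N1=(suspect,v1) N0.N2=(alive,v1) N0.N3=(alive,v0)
Op 8: gossip N0<->N2 -> N0.N0=(suspect,v1) N0.N1=(suspect,v1) N0.N2=(alive,v1) N0.N3=(alive,v0) | N2.N0=(suspect,v1) N2.N1=(suspect,v1) N2.N2=(alive,v1) N2.N3=(alive,v0)
Op 9: gossip N0<->N2 -> N0.N0=(suspect,v1) N0.N1=(suspect,v1) N0.N2=(alive,v1) N0.N3=(alive,v0) | N2.N0=(suspect,v1) N2.N1=(suspect,v1) N2.N2=(alive,v1) N2.N3=(alive,v0)
Op 10: gossip N1<->N2 -> N1.N0=(suspect,v1) N1.N1=(suspect,v1) N1.N2=(alive,v1) N1.N3=(alive,v0) | N2.N0=(suspect,v1) N2.N1=(suspect,v1) N2.N2=(alive,v1) N2.N3=(alive,v0)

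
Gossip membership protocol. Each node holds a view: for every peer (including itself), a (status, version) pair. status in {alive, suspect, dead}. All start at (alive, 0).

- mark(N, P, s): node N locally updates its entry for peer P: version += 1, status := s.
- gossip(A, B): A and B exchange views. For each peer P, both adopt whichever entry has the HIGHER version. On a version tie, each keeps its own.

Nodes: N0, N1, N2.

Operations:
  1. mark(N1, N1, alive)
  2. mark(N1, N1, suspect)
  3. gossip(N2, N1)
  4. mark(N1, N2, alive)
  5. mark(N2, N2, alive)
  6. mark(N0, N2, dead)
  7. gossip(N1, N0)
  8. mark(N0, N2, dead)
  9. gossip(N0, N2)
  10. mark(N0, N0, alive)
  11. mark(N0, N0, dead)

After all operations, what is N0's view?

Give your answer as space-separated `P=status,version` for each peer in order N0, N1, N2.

Answer: N0=dead,2 N1=suspect,2 N2=dead,2

Derivation:
Op 1: N1 marks N1=alive -> (alive,v1)
Op 2: N1 marks N1=suspect -> (suspect,v2)
Op 3: gossip N2<->N1 -> N2.N0=(alive,v0) N2.N1=(suspect,v2) N2.N2=(alive,v0) | N1.N0=(alive,v0) N1.N1=(suspect,v2) N1.N2=(alive,v0)
Op 4: N1 marks N2=alive -> (alive,v1)
Op 5: N2 marks N2=alive -> (alive,v1)
Op 6: N0 marks N2=dead -> (dead,v1)
Op 7: gossip N1<->N0 -> N1.N0=(alive,v0) N1.N1=(suspect,v2) N1.N2=(alive,v1) | N0.N0=(alive,v0) N0.N1=(suspect,v2) N0.N2=(dead,v1)
Op 8: N0 marks N2=dead -> (dead,v2)
Op 9: gossip N0<->N2 -> N0.N0=(alive,v0) N0.N1=(suspect,v2) N0.N2=(dead,v2) | N2.N0=(alive,v0) N2.N1=(suspect,v2) N2.N2=(dead,v2)
Op 10: N0 marks N0=alive -> (alive,v1)
Op 11: N0 marks N0=dead -> (dead,v2)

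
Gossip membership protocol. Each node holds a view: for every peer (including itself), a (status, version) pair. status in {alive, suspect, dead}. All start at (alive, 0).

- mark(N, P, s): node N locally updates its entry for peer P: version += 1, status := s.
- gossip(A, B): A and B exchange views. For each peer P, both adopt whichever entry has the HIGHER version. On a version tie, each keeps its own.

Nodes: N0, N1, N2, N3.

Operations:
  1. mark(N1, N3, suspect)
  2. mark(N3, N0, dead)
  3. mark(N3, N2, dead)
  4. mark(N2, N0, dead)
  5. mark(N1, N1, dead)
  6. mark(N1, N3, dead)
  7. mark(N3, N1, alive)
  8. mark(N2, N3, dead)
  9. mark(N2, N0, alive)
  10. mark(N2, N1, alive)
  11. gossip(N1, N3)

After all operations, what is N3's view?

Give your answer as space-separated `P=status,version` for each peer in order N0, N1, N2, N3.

Op 1: N1 marks N3=suspect -> (suspect,v1)
Op 2: N3 marks N0=dead -> (dead,v1)
Op 3: N3 marks N2=dead -> (dead,v1)
Op 4: N2 marks N0=dead -> (dead,v1)
Op 5: N1 marks N1=dead -> (dead,v1)
Op 6: N1 marks N3=dead -> (dead,v2)
Op 7: N3 marks N1=alive -> (alive,v1)
Op 8: N2 marks N3=dead -> (dead,v1)
Op 9: N2 marks N0=alive -> (alive,v2)
Op 10: N2 marks N1=alive -> (alive,v1)
Op 11: gossip N1<->N3 -> N1.N0=(dead,v1) N1.N1=(dead,v1) N1.N2=(dead,v1) N1.N3=(dead,v2) | N3.N0=(dead,v1) N3.N1=(alive,v1) N3.N2=(dead,v1) N3.N3=(dead,v2)

Answer: N0=dead,1 N1=alive,1 N2=dead,1 N3=dead,2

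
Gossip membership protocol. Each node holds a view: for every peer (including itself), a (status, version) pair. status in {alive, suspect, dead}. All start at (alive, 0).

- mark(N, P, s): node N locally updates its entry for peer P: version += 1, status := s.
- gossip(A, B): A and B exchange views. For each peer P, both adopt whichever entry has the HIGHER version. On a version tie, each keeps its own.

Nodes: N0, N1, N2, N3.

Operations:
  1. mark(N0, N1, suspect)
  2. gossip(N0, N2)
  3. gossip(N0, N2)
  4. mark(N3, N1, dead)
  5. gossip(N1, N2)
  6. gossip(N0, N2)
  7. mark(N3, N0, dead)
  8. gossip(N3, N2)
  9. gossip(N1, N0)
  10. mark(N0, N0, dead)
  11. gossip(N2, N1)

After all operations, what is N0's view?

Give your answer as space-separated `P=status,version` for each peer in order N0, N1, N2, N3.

Answer: N0=dead,1 N1=suspect,1 N2=alive,0 N3=alive,0

Derivation:
Op 1: N0 marks N1=suspect -> (suspect,v1)
Op 2: gossip N0<->N2 -> N0.N0=(alive,v0) N0.N1=(suspect,v1) N0.N2=(alive,v0) N0.N3=(alive,v0) | N2.N0=(alive,v0) N2.N1=(suspect,v1) N2.N2=(alive,v0) N2.N3=(alive,v0)
Op 3: gossip N0<->N2 -> N0.N0=(alive,v0) N0.N1=(suspect,v1) N0.N2=(alive,v0) N0.N3=(alive,v0) | N2.N0=(alive,v0) N2.N1=(suspect,v1) N2.N2=(alive,v0) N2.N3=(alive,v0)
Op 4: N3 marks N1=dead -> (dead,v1)
Op 5: gossip N1<->N2 -> N1.N0=(alive,v0) N1.N1=(suspect,v1) N1.N2=(alive,v0) N1.N3=(alive,v0) | N2.N0=(alive,v0) N2.N1=(suspect,v1) N2.N2=(alive,v0) N2.N3=(alive,v0)
Op 6: gossip N0<->N2 -> N0.N0=(alive,v0) N0.N1=(suspect,v1) N0.N2=(alive,v0) N0.N3=(alive,v0) | N2.N0=(alive,v0) N2.N1=(suspect,v1) N2.N2=(alive,v0) N2.N3=(alive,v0)
Op 7: N3 marks N0=dead -> (dead,v1)
Op 8: gossip N3<->N2 -> N3.N0=(dead,v1) N3.N1=(dead,v1) N3.N2=(alive,v0) N3.N3=(alive,v0) | N2.N0=(dead,v1) N2.N1=(suspect,v1) N2.N2=(alive,v0) N2.N3=(alive,v0)
Op 9: gossip N1<->N0 -> N1.N0=(alive,v0) N1.N1=(suspect,v1) N1.N2=(alive,v0) N1.N3=(alive,v0) | N0.N0=(alive,v0) N0.N1=(suspect,v1) N0.N2=(alive,v0) N0.N3=(alive,v0)
Op 10: N0 marks N0=dead -> (dead,v1)
Op 11: gossip N2<->N1 -> N2.N0=(dead,v1) N2.N1=(suspect,v1) N2.N2=(alive,v0) N2.N3=(alive,v0) | N1.N0=(dead,v1) N1.N1=(suspect,v1) N1.N2=(alive,v0) N1.N3=(alive,v0)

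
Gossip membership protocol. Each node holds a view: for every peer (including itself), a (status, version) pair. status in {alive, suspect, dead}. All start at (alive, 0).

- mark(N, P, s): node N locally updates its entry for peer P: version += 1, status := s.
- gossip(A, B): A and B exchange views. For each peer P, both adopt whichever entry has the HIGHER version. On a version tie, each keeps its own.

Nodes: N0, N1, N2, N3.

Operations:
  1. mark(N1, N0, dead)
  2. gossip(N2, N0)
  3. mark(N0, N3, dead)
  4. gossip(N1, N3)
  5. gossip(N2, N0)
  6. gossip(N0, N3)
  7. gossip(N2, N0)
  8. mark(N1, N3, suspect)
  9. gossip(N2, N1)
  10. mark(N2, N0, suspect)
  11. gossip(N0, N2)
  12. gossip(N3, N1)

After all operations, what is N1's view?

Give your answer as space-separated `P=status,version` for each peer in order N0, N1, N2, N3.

Answer: N0=dead,1 N1=alive,0 N2=alive,0 N3=suspect,1

Derivation:
Op 1: N1 marks N0=dead -> (dead,v1)
Op 2: gossip N2<->N0 -> N2.N0=(alive,v0) N2.N1=(alive,v0) N2.N2=(alive,v0) N2.N3=(alive,v0) | N0.N0=(alive,v0) N0.N1=(alive,v0) N0.N2=(alive,v0) N0.N3=(alive,v0)
Op 3: N0 marks N3=dead -> (dead,v1)
Op 4: gossip N1<->N3 -> N1.N0=(dead,v1) N1.N1=(alive,v0) N1.N2=(alive,v0) N1.N3=(alive,v0) | N3.N0=(dead,v1) N3.N1=(alive,v0) N3.N2=(alive,v0) N3.N3=(alive,v0)
Op 5: gossip N2<->N0 -> N2.N0=(alive,v0) N2.N1=(alive,v0) N2.N2=(alive,v0) N2.N3=(dead,v1) | N0.N0=(alive,v0) N0.N1=(alive,v0) N0.N2=(alive,v0) N0.N3=(dead,v1)
Op 6: gossip N0<->N3 -> N0.N0=(dead,v1) N0.N1=(alive,v0) N0.N2=(alive,v0) N0.N3=(dead,v1) | N3.N0=(dead,v1) N3.N1=(alive,v0) N3.N2=(alive,v0) N3.N3=(dead,v1)
Op 7: gossip N2<->N0 -> N2.N0=(dead,v1) N2.N1=(alive,v0) N2.N2=(alive,v0) N2.N3=(dead,v1) | N0.N0=(dead,v1) N0.N1=(alive,v0) N0.N2=(alive,v0) N0.N3=(dead,v1)
Op 8: N1 marks N3=suspect -> (suspect,v1)
Op 9: gossip N2<->N1 -> N2.N0=(dead,v1) N2.N1=(alive,v0) N2.N2=(alive,v0) N2.N3=(dead,v1) | N1.N0=(dead,v1) N1.N1=(alive,v0) N1.N2=(alive,v0) N1.N3=(suspect,v1)
Op 10: N2 marks N0=suspect -> (suspect,v2)
Op 11: gossip N0<->N2 -> N0.N0=(suspect,v2) N0.N1=(alive,v0) N0.N2=(alive,v0) N0.N3=(dead,v1) | N2.N0=(suspect,v2) N2.N1=(alive,v0) N2.N2=(alive,v0) N2.N3=(dead,v1)
Op 12: gossip N3<->N1 -> N3.N0=(dead,v1) N3.N1=(alive,v0) N3.N2=(alive,v0) N3.N3=(dead,v1) | N1.N0=(dead,v1) N1.N1=(alive,v0) N1.N2=(alive,v0) N1.N3=(suspect,v1)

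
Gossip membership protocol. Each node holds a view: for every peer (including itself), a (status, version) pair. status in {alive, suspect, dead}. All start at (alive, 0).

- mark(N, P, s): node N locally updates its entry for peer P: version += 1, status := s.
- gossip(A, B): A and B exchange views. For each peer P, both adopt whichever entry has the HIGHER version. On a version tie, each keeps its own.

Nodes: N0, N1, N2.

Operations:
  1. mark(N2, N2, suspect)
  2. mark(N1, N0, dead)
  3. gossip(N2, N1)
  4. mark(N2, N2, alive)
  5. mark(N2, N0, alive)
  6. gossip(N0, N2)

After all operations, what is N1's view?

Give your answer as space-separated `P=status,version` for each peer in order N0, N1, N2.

Op 1: N2 marks N2=suspect -> (suspect,v1)
Op 2: N1 marks N0=dead -> (dead,v1)
Op 3: gossip N2<->N1 -> N2.N0=(dead,v1) N2.N1=(alive,v0) N2.N2=(suspect,v1) | N1.N0=(dead,v1) N1.N1=(alive,v0) N1.N2=(suspect,v1)
Op 4: N2 marks N2=alive -> (alive,v2)
Op 5: N2 marks N0=alive -> (alive,v2)
Op 6: gossip N0<->N2 -> N0.N0=(alive,v2) N0.N1=(alive,v0) N0.N2=(alive,v2) | N2.N0=(alive,v2) N2.N1=(alive,v0) N2.N2=(alive,v2)

Answer: N0=dead,1 N1=alive,0 N2=suspect,1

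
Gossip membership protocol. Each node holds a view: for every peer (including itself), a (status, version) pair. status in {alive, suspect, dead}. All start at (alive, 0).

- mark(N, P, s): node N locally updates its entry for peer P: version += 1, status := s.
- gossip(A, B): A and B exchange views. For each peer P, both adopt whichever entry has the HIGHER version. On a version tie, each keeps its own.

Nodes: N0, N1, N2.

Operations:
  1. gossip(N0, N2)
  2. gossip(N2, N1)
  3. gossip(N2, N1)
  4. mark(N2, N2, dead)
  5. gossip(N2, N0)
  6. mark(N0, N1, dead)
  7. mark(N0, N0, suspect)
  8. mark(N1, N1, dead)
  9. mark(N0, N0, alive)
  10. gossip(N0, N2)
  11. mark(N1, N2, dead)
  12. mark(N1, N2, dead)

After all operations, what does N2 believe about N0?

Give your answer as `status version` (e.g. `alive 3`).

Answer: alive 2

Derivation:
Op 1: gossip N0<->N2 -> N0.N0=(alive,v0) N0.N1=(alive,v0) N0.N2=(alive,v0) | N2.N0=(alive,v0) N2.N1=(alive,v0) N2.N2=(alive,v0)
Op 2: gossip N2<->N1 -> N2.N0=(alive,v0) N2.N1=(alive,v0) N2.N2=(alive,v0) | N1.N0=(alive,v0) N1.N1=(alive,v0) N1.N2=(alive,v0)
Op 3: gossip N2<->N1 -> N2.N0=(alive,v0) N2.N1=(alive,v0) N2.N2=(alive,v0) | N1.N0=(alive,v0) N1.N1=(alive,v0) N1.N2=(alive,v0)
Op 4: N2 marks N2=dead -> (dead,v1)
Op 5: gossip N2<->N0 -> N2.N0=(alive,v0) N2.N1=(alive,v0) N2.N2=(dead,v1) | N0.N0=(alive,v0) N0.N1=(alive,v0) N0.N2=(dead,v1)
Op 6: N0 marks N1=dead -> (dead,v1)
Op 7: N0 marks N0=suspect -> (suspect,v1)
Op 8: N1 marks N1=dead -> (dead,v1)
Op 9: N0 marks N0=alive -> (alive,v2)
Op 10: gossip N0<->N2 -> N0.N0=(alive,v2) N0.N1=(dead,v1) N0.N2=(dead,v1) | N2.N0=(alive,v2) N2.N1=(dead,v1) N2.N2=(dead,v1)
Op 11: N1 marks N2=dead -> (dead,v1)
Op 12: N1 marks N2=dead -> (dead,v2)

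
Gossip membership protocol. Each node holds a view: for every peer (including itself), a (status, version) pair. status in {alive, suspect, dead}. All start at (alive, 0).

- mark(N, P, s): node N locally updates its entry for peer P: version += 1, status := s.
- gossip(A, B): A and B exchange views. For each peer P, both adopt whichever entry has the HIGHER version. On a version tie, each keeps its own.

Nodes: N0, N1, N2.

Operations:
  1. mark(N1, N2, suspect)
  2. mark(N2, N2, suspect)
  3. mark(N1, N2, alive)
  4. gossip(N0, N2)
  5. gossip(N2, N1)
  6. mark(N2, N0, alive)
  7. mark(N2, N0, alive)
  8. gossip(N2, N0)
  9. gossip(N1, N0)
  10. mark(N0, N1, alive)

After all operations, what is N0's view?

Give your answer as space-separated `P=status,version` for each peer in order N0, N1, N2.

Op 1: N1 marks N2=suspect -> (suspect,v1)
Op 2: N2 marks N2=suspect -> (suspect,v1)
Op 3: N1 marks N2=alive -> (alive,v2)
Op 4: gossip N0<->N2 -> N0.N0=(alive,v0) N0.N1=(alive,v0) N0.N2=(suspect,v1) | N2.N0=(alive,v0) N2.N1=(alive,v0) N2.N2=(suspect,v1)
Op 5: gossip N2<->N1 -> N2.N0=(alive,v0) N2.N1=(alive,v0) N2.N2=(alive,v2) | N1.N0=(alive,v0) N1.N1=(alive,v0) N1.N2=(alive,v2)
Op 6: N2 marks N0=alive -> (alive,v1)
Op 7: N2 marks N0=alive -> (alive,v2)
Op 8: gossip N2<->N0 -> N2.N0=(alive,v2) N2.N1=(alive,v0) N2.N2=(alive,v2) | N0.N0=(alive,v2) N0.N1=(alive,v0) N0.N2=(alive,v2)
Op 9: gossip N1<->N0 -> N1.N0=(alive,v2) N1.N1=(alive,v0) N1.N2=(alive,v2) | N0.N0=(alive,v2) N0.N1=(alive,v0) N0.N2=(alive,v2)
Op 10: N0 marks N1=alive -> (alive,v1)

Answer: N0=alive,2 N1=alive,1 N2=alive,2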